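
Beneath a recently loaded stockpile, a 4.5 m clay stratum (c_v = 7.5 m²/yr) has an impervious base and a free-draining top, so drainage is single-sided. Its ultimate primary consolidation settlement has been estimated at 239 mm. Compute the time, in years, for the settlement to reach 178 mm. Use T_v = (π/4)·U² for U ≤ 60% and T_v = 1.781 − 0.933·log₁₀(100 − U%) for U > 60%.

t ≈ 1.26 years

Drainage path length: H_d = H = 4.5 m (single drainage).
U = S(t)/S_ult = 178/239 = 0.7448.
U > 60%: T_v = 1.781 − 0.933·log₁₀(100 − 74.477) = 0.46833.
t = T_v·H_d²/c_v = 0.46833×4.5²/7.5 = 1.264 years.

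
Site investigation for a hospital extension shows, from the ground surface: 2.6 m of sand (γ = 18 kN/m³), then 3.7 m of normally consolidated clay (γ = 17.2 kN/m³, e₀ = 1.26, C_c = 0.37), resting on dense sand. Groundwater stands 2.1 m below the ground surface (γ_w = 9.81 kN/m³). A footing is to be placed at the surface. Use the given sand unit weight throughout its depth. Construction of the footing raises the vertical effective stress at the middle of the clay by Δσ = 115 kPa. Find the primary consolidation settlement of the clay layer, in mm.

Mid-depth of clay below the ground surface: z = 2.6 + 3.7/2 = 4.45 m.
Total vertical stress at mid-clay: σ_v = 18×2.6 + 17.2×1.85 = 78.62 kPa.
Pore pressure: u = 9.81×(4.45 − 2.1) = 23.054 kPa.
Initial effective stress: σ'_0 = σ_v − u = 78.62 − 23.054 = 55.566 kPa.
Final effective stress: σ'_f = σ'_0 + Δσ = 55.566 + 115 = 170.57 kPa.
Normally consolidated clay, so the full stress increment lies on the virgin compression line:
S_c = C_c·H/(1+e₀)·log₁₀(σ'_f/σ'_0) = 0.37×3.7/(1+1.26)×log₁₀(170.57/55.566)
    = 0.60575 × 0.48709 = 0.2951 m

S_c ≈ 295 mm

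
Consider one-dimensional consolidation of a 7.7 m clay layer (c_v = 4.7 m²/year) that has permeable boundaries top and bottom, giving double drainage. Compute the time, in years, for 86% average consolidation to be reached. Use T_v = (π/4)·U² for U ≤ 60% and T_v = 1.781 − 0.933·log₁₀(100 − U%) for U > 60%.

Drainage path length: H_d = H/2 = 3.85 m (double drainage).
U > 60%: T_v = 1.781 − 0.933·log₁₀(100 − 86) = 0.71166.
t = T_v·H_d²/c_v = 0.71166×3.85²/4.7 = 2.244 years.

t ≈ 2.24 years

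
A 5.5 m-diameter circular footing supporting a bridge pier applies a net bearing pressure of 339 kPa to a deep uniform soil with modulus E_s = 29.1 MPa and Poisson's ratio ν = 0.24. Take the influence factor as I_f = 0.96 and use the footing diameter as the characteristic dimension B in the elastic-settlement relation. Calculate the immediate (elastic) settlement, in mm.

S_e ≈ 58 mm

Immediate (elastic) settlement: S_e = q·B·(1−ν²)/E_s · I_f.
E_s = 29.1 MPa = 29100 kPa.
S_e = 339 × 5.5 × (1 − 0.24²) / 29100 × 0.96
    = 339 × 5.5 × 0.9424 / 29100 × 0.96
    = 0.05797 m = 57.97 mm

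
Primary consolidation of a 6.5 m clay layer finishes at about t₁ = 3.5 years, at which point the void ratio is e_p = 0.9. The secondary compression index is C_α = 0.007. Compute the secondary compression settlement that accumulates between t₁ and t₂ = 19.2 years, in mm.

S_s ≈ 17.7 mm

Secondary compression: S_s = C_α·H/(1+e_p)·log₁₀(t₂/t₁)
S_s = 0.007×6.5/(1+0.9)×log₁₀(19.2/3.5)
    = 0.02395 × 0.7392 = 0.0177 m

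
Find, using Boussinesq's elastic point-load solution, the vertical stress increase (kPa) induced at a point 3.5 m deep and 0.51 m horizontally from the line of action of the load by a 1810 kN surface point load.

Boussinesq vertical stress below a point load on an elastic half-space:
Δσ_z = 3P/(2πz²) · [1 + (r/z)²]^(−5/2)
r/z = 0.51/3.5 = 0.14571; [1+(r/z)²]^(−5/2) = 0.94883.
Δσ_z = 3×1810/(2π×3.5²) × 0.94883 = 70.548 × 0.94883 = 66.94 kPa

Δσ_z ≈ 66.9 kPa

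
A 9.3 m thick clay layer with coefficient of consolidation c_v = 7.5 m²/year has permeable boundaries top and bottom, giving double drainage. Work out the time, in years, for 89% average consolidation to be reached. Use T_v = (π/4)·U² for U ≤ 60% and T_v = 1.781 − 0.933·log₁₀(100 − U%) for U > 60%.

Drainage path length: H_d = H/2 = 4.65 m (double drainage).
U > 60%: T_v = 1.781 − 0.933·log₁₀(100 − 89) = 0.80938.
t = T_v·H_d²/c_v = 0.80938×4.65²/7.5 = 2.333 years.

t ≈ 2.33 years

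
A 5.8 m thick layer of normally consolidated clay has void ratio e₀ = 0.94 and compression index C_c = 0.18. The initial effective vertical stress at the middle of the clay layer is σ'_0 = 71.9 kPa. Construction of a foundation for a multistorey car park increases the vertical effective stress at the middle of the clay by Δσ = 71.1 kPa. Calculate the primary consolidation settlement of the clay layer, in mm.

Final effective stress: σ'_f = σ'_0 + Δσ = 71.9 + 71.1 = 143 kPa.
Normally consolidated clay, so the full stress increment lies on the virgin compression line:
S_c = C_c·H/(1+e₀)·log₁₀(σ'_f/σ'_0) = 0.18×5.8/(1+0.94)×log₁₀(143/71.9)
    = 0.53814 × 0.29861 = 0.1607 m

S_c ≈ 161 mm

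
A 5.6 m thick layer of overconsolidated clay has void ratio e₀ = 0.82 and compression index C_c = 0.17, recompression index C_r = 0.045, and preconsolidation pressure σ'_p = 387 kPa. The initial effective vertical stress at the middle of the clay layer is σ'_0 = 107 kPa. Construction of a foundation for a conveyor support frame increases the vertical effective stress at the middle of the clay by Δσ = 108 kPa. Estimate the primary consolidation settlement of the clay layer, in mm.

Final effective stress: σ'_f = 107 + 108 = 215 kPa.
σ'_f = 215 ≤ σ'_p = 387 kPa, so the clay remains overconsolidated and only the recompression index applies:
S_c = C_r·H/(1+e₀)·log₁₀(σ'_f/σ'_0) = 0.045×5.6/1.82×log₁₀(215/107)
    = 0.13846 × 0.30305 = 0.04196 m

S_c ≈ 42 mm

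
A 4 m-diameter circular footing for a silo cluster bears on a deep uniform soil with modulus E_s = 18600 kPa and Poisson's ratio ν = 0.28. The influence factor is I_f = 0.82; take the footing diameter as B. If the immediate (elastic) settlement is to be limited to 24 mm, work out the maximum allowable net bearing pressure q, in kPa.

q ≈ 148 kPa

S_e = q·B·(1−ν²)/E_s · I_f  ⇒  q = S_e·E_s / (B·(1−ν²)·I_f).
q = 0.024 × 18600 / (4 × 0.9216 × 0.82) = 147.7 kPa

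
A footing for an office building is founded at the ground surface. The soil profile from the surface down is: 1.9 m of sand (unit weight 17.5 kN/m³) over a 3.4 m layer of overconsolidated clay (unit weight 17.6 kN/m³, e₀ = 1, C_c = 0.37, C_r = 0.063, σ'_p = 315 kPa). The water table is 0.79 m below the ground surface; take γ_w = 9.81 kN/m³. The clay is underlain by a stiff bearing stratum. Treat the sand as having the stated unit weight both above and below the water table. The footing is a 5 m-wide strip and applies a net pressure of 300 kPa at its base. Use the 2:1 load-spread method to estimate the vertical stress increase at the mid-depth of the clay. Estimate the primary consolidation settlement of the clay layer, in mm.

S_c ≈ 82.5 mm

Mid-depth of clay below the ground surface: z = 1.9 + 3.4/2 = 3.6 m.
Total vertical stress at mid-clay: σ_v = 17.5×1.9 + 17.6×1.7 = 63.17 kPa.
Pore pressure: u = 9.81×(3.6 − 0.79) = 27.566 kPa.
Initial effective stress: σ'_0 = σ_v − u = 63.17 − 27.566 = 35.604 kPa.
Stress increase at mid-clay by the 2:1 spreading method:
Δσ = qB/(B+z) = 300×5/(5+3.6) = 174.42 kPa
Final effective stress: σ'_f = 35.604 + 174.42 = 210.02 kPa.
σ'_f = 210.02 ≤ σ'_p = 315 kPa, so the clay remains overconsolidated and only the recompression index applies:
S_c = C_r·H/(1+e₀)·log₁₀(σ'_f/σ'_0) = 0.063×3.4/2×log₁₀(210.02/35.604)
    = 0.1071 × 0.77076 = 0.08255 m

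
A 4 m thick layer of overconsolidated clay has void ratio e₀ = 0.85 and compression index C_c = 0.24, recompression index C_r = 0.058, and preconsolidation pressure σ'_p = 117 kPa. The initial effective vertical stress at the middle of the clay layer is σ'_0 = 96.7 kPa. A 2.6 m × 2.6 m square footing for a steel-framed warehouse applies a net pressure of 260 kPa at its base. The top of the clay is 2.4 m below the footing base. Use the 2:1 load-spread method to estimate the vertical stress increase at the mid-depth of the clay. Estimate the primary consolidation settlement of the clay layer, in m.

S_c ≈ 0.0385 m

Mid-depth of clay below the footing base: z = 2.4 + 4/2 = 4.4 m.
Stress increase at mid-clay by the 2:1 spreading method:
Δσ = qBL/((B+z)(L+z)) = 260×2.6×2.6/((2.6+4.4)(2.6+4.4)) = 35.869 kPa
Final effective stress: σ'_f = 96.7 + 35.869 = 132.57 kPa.
σ'_f = 132.57 > σ'_p = 117 kPa, so the stress path crosses the preconsolidation pressure — recompression up to σ'_p, then virgin compression beyond:
S_c = H/(1+e₀)·[C_r·log₁₀(σ'_p/σ'_0) + C_c·log₁₀(σ'_f/σ'_p)]
    = 4/1.85 × [0.058×log₁₀(117/96.7) + 0.24×log₁₀(132.57/117)]
    = 2.1622 × [0.0048 + 0.013022] = 0.03853 m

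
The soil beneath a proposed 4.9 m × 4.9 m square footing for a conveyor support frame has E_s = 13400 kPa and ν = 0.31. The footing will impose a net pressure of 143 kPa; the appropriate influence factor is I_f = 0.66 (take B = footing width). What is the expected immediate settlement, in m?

S_e ≈ 0.0312 m

Immediate (elastic) settlement: S_e = q·B·(1−ν²)/E_s · I_f.
S_e = 143 × 4.9 × (1 − 0.31²) / 13400 × 0.66
    = 143 × 4.9 × 0.9039 / 13400 × 0.66
    = 0.0312 m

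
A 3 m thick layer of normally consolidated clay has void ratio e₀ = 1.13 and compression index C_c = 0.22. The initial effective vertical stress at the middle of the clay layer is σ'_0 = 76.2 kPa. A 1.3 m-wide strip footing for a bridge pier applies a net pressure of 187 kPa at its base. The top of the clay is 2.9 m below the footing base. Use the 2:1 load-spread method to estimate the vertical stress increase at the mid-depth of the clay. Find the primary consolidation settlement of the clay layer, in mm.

S_c ≈ 59.8 mm

Mid-depth of clay below the footing base: z = 2.9 + 3/2 = 4.4 m.
Stress increase at mid-clay by the 2:1 spreading method:
Δσ = qB/(B+z) = 187×1.3/(1.3+4.4) = 42.649 kPa
Final effective stress: σ'_f = σ'_0 + Δσ = 76.2 + 42.649 = 118.85 kPa.
Normally consolidated clay, so the full stress increment lies on the virgin compression line:
S_c = C_c·H/(1+e₀)·log₁₀(σ'_f/σ'_0) = 0.22×3/(1+1.13)×log₁₀(118.85/76.2)
    = 0.30986 × 0.19304 = 0.05982 m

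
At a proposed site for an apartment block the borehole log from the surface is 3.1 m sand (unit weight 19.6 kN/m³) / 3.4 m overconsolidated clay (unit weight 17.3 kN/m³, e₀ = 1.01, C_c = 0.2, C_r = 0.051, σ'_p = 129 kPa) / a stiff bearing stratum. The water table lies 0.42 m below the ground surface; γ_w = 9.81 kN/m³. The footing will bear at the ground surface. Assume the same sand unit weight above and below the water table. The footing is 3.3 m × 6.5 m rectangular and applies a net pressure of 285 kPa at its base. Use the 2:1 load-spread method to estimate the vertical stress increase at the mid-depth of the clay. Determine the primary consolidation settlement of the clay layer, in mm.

Mid-depth of clay below the ground surface: z = 3.1 + 3.4/2 = 4.8 m.
Total vertical stress at mid-clay: σ_v = 19.6×3.1 + 17.3×1.7 = 90.17 kPa.
Pore pressure: u = 9.81×(4.8 − 0.42) = 42.968 kPa.
Initial effective stress: σ'_0 = σ_v − u = 90.17 − 42.968 = 47.202 kPa.
Stress increase at mid-clay by the 2:1 spreading method:
Δσ = qBL/((B+z)(L+z)) = 285×3.3×6.5/((3.3+4.8)(6.5+4.8)) = 66.79 kPa
Final effective stress: σ'_f = 47.202 + 66.79 = 113.99 kPa.
σ'_f = 113.99 ≤ σ'_p = 129 kPa, so the clay remains overconsolidated and only the recompression index applies:
S_c = C_r·H/(1+e₀)·log₁₀(σ'_f/σ'_0) = 0.051×3.4/2.01×log₁₀(113.99/47.202)
    = 0.086266 × 0.38291 = 0.03303 m

S_c ≈ 33 mm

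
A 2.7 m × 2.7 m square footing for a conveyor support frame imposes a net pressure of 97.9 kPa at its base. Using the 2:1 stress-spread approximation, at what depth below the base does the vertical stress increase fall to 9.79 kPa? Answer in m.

z ≈ 5.84 m

2:1 spreading — at depth z the loaded area has grown by z in each plan dimension:
qB²/(B+z)² = Δσ_z ⇒ z = B(√(q/Δσ_z) − 1) = 2.7×(√(97.9/9.79) − 1) = 5.838 m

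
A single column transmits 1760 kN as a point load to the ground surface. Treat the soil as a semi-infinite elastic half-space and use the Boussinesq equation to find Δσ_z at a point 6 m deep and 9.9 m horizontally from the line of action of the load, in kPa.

Boussinesq vertical stress below a point load on an elastic half-space:
Δσ_z = 3P/(2πz²) · [1 + (r/z)²]^(−5/2)
r/z = 9.9/6 = 1.65; [1+(r/z)²]^(−5/2) = 0.037404.
Δσ_z = 3×1760/(2π×6²) × 0.037404 = 23.343 × 0.037404 = 0.8731 kPa

Δσ_z ≈ 0.873 kPa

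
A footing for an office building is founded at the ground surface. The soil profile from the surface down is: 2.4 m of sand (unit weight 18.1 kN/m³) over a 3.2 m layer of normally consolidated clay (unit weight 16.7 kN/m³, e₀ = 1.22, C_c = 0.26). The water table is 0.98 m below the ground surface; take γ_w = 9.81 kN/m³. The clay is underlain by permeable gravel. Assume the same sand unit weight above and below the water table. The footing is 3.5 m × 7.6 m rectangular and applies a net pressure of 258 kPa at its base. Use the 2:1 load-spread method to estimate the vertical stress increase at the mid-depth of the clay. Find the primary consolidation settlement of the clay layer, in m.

S_c ≈ 0.176 m

Mid-depth of clay below the ground surface: z = 2.4 + 3.2/2 = 4 m.
Total vertical stress at mid-clay: σ_v = 18.1×2.4 + 16.7×1.6 = 70.16 kPa.
Pore pressure: u = 9.81×(4 − 0.98) = 29.626 kPa.
Initial effective stress: σ'_0 = σ_v − u = 70.16 − 29.626 = 40.534 kPa.
Stress increase at mid-clay by the 2:1 spreading method:
Δσ = qBL/((B+z)(L+z)) = 258×3.5×7.6/((3.5+4)(7.6+4)) = 78.883 kPa
Final effective stress: σ'_f = σ'_0 + Δσ = 40.534 + 78.883 = 119.42 kPa.
Normally consolidated clay, so the full stress increment lies on the virgin compression line:
S_c = C_c·H/(1+e₀)·log₁₀(σ'_f/σ'_0) = 0.26×3.2/(1+1.22)×log₁₀(119.42/40.534)
    = 0.37477 × 0.46926 = 0.1759 m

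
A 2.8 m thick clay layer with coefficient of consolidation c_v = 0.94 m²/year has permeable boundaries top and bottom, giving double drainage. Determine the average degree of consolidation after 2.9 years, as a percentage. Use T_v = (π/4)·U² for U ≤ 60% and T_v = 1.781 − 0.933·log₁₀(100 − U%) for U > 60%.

U ≈ 97.4 %

Drainage path length: H_d = H/2 = 1.4 m (double drainage).
T_v = c_v·t/H_d² = 0.94×2.9/1.4² = 1.3908.
T_v = 1.3908 corresponds to the U > 60% branch:
U = 1 − 10^((1.781 − T_v)/0.933)/100 = 0.9738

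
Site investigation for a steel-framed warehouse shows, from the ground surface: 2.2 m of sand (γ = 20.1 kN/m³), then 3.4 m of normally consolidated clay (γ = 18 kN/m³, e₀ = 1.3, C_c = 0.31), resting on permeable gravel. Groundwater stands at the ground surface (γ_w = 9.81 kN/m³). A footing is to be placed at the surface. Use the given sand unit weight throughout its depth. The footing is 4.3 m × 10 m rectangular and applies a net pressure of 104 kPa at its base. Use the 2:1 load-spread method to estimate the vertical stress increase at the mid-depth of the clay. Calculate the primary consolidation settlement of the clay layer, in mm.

S_c ≈ 145 mm

Mid-depth of clay below the ground surface: z = 2.2 + 3.4/2 = 3.9 m.
Total vertical stress at mid-clay: σ_v = 20.1×2.2 + 18×1.7 = 74.82 kPa.
Pore pressure: u = 9.81×(3.9 − 0) = 38.259 kPa.
Initial effective stress: σ'_0 = σ_v − u = 74.82 − 38.259 = 36.561 kPa.
Stress increase at mid-clay by the 2:1 spreading method:
Δσ = qBL/((B+z)(L+z)) = 104×4.3×10/((4.3+3.9)(10+3.9)) = 39.235 kPa
Final effective stress: σ'_f = σ'_0 + Δσ = 36.561 + 39.235 = 75.796 kPa.
Normally consolidated clay, so the full stress increment lies on the virgin compression line:
S_c = C_c·H/(1+e₀)·log₁₀(σ'_f/σ'_0) = 0.31×3.4/(1+1.3)×log₁₀(75.796/36.561)
    = 0.45826 × 0.31663 = 0.1451 m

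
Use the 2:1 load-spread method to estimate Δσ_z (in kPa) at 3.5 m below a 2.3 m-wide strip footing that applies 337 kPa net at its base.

By the 2:1 method the load spreads at 1 horizontal : 2 vertical, so at depth z the loaded area has grown by z in each plan dimension:
Δσ = qB/(B+z) = 337×2.3/(2.3+3.5) = 133.64 kPa

Δσ_z ≈ 134 kPa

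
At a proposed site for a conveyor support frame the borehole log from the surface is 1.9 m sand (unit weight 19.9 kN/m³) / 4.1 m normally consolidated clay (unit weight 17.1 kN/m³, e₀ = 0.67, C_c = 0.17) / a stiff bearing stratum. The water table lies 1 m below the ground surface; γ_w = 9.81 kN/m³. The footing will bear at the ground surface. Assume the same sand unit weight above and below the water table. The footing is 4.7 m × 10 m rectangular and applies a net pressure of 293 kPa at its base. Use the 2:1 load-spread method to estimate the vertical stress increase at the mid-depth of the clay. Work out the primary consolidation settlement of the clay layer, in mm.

Mid-depth of clay below the ground surface: z = 1.9 + 4.1/2 = 3.95 m.
Total vertical stress at mid-clay: σ_v = 19.9×1.9 + 17.1×2.05 = 72.865 kPa.
Pore pressure: u = 9.81×(3.95 − 1) = 28.94 kPa.
Initial effective stress: σ'_0 = σ_v − u = 72.865 − 28.94 = 43.925 kPa.
Stress increase at mid-clay by the 2:1 spreading method:
Δσ = qBL/((B+z)(L+z)) = 293×4.7×10/((4.7+3.95)(10+3.95)) = 114.12 kPa
Final effective stress: σ'_f = σ'_0 + Δσ = 43.925 + 114.12 = 158.05 kPa.
Normally consolidated clay, so the full stress increment lies on the virgin compression line:
S_c = C_c·H/(1+e₀)·log₁₀(σ'_f/σ'_0) = 0.17×4.1/(1+0.67)×log₁₀(158.05/43.925)
    = 0.41737 × 0.55608 = 0.2321 m

S_c ≈ 232 mm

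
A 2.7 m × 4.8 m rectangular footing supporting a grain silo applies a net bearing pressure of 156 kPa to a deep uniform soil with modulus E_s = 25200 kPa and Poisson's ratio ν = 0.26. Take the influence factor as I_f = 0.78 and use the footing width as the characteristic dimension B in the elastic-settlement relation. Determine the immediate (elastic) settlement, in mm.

Immediate (elastic) settlement: S_e = q·B·(1−ν²)/E_s · I_f.
S_e = 156 × 2.7 × (1 − 0.26²) / 25200 × 0.78
    = 156 × 2.7 × 0.9324 / 25200 × 0.78
    = 0.01216 m = 12.16 mm

S_e ≈ 12.2 mm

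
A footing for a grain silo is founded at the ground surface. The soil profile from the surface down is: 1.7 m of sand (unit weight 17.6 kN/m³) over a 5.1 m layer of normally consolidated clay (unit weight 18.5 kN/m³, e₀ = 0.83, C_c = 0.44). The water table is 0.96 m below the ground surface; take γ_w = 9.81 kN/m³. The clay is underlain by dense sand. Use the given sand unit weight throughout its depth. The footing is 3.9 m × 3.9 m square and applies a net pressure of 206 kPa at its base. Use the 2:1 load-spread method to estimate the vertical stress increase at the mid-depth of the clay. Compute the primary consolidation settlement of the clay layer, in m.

S_c ≈ 0.383 m

Mid-depth of clay below the ground surface: z = 1.7 + 5.1/2 = 4.25 m.
Total vertical stress at mid-clay: σ_v = 17.6×1.7 + 18.5×2.55 = 77.095 kPa.
Pore pressure: u = 9.81×(4.25 − 0.96) = 32.275 kPa.
Initial effective stress: σ'_0 = σ_v − u = 77.095 − 32.275 = 44.82 kPa.
Stress increase at mid-clay by the 2:1 spreading method:
Δσ = qBL/((B+z)(L+z)) = 206×3.9×3.9/((3.9+4.25)(3.9+4.25)) = 47.172 kPa
Final effective stress: σ'_f = σ'_0 + Δσ = 44.82 + 47.172 = 91.992 kPa.
Normally consolidated clay, so the full stress increment lies on the virgin compression line:
S_c = C_c·H/(1+e₀)·log₁₀(σ'_f/σ'_0) = 0.44×5.1/(1+0.83)×log₁₀(91.992/44.82)
    = 1.2262 × 0.31228 = 0.3829 m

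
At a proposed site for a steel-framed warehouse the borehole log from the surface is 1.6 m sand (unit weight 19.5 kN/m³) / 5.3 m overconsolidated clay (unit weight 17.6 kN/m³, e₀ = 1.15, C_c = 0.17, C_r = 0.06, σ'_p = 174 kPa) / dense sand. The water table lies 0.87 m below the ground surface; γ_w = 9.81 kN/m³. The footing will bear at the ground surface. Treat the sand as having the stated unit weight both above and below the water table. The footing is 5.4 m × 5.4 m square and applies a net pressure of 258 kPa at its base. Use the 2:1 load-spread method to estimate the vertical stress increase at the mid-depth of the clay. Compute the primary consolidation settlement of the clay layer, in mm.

Mid-depth of clay below the ground surface: z = 1.6 + 5.3/2 = 4.25 m.
Total vertical stress at mid-clay: σ_v = 19.5×1.6 + 17.6×2.65 = 77.84 kPa.
Pore pressure: u = 9.81×(4.25 − 0.87) = 33.158 kPa.
Initial effective stress: σ'_0 = σ_v − u = 77.84 − 33.158 = 44.682 kPa.
Stress increase at mid-clay by the 2:1 spreading method:
Δσ = qBL/((B+z)(L+z)) = 258×5.4×5.4/((5.4+4.25)(5.4+4.25)) = 80.789 kPa
Final effective stress: σ'_f = 44.682 + 80.789 = 125.47 kPa.
σ'_f = 125.47 ≤ σ'_p = 174 kPa, so the clay remains overconsolidated and only the recompression index applies:
S_c = C_r·H/(1+e₀)·log₁₀(σ'_f/σ'_0) = 0.06×5.3/2.15×log₁₀(125.47/44.682)
    = 0.14791 × 0.44841 = 0.06632 m

S_c ≈ 66.3 mm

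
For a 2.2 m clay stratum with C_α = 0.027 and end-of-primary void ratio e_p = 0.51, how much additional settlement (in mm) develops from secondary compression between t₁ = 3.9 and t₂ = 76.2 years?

S_s ≈ 50.8 mm

Secondary compression: S_s = C_α·H/(1+e_p)·log₁₀(t₂/t₁)
S_s = 0.027×2.2/(1+0.51)×log₁₀(76.2/3.9)
    = 0.03934 × 1.291 = 0.05078 m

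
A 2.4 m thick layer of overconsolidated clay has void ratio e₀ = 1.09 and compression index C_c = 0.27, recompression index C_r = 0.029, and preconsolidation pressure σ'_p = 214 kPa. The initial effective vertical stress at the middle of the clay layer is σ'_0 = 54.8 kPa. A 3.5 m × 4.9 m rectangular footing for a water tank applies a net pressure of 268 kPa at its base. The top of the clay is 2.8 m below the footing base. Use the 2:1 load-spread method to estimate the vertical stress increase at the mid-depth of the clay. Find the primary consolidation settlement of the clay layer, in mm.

Mid-depth of clay below the footing base: z = 2.8 + 2.4/2 = 4 m.
Stress increase at mid-clay by the 2:1 spreading method:
Δσ = qBL/((B+z)(L+z)) = 268×3.5×4.9/((3.5+4)(4.9+4)) = 68.857 kPa
Final effective stress: σ'_f = 54.8 + 68.857 = 123.66 kPa.
σ'_f = 123.66 ≤ σ'_p = 214 kPa, so the clay remains overconsolidated and only the recompression index applies:
S_c = C_r·H/(1+e₀)·log₁₀(σ'_f/σ'_0) = 0.029×2.4/2.09×log₁₀(123.66/54.8)
    = 0.033301 × 0.35345 = 0.01177 m

S_c ≈ 11.8 mm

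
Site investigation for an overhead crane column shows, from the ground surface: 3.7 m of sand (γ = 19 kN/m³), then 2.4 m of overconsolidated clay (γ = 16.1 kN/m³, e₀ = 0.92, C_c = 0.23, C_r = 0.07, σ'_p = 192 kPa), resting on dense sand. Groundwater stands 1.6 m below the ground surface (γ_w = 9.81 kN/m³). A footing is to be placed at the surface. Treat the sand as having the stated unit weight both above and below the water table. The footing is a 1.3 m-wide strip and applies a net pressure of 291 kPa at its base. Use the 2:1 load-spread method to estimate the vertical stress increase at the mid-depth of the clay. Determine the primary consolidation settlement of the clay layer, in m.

Mid-depth of clay below the ground surface: z = 3.7 + 2.4/2 = 4.9 m.
Total vertical stress at mid-clay: σ_v = 19×3.7 + 16.1×1.2 = 89.62 kPa.
Pore pressure: u = 9.81×(4.9 − 1.6) = 32.373 kPa.
Initial effective stress: σ'_0 = σ_v − u = 89.62 − 32.373 = 57.247 kPa.
Stress increase at mid-clay by the 2:1 spreading method:
Δσ = qB/(B+z) = 291×1.3/(1.3+4.9) = 61.016 kPa
Final effective stress: σ'_f = 57.247 + 61.016 = 118.26 kPa.
σ'_f = 118.26 ≤ σ'_p = 192 kPa, so the clay remains overconsolidated and only the recompression index applies:
S_c = C_r·H/(1+e₀)·log₁₀(σ'_f/σ'_0) = 0.07×2.4/1.92×log₁₀(118.26/57.247)
    = 0.0875 × 0.31509 = 0.02757 m

S_c ≈ 0.0276 m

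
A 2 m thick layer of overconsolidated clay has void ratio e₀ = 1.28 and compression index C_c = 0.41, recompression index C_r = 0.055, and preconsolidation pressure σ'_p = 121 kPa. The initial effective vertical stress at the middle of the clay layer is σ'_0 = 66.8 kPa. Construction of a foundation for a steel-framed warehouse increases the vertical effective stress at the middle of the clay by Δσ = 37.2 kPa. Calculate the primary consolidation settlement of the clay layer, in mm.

S_c ≈ 9.28 mm

Final effective stress: σ'_f = 66.8 + 37.2 = 104 kPa.
σ'_f = 104 ≤ σ'_p = 121 kPa, so the clay remains overconsolidated and only the recompression index applies:
S_c = C_r·H/(1+e₀)·log₁₀(σ'_f/σ'_0) = 0.055×2/2.28×log₁₀(104/66.8)
    = 0.048245 × 0.19226 = 0.009276 m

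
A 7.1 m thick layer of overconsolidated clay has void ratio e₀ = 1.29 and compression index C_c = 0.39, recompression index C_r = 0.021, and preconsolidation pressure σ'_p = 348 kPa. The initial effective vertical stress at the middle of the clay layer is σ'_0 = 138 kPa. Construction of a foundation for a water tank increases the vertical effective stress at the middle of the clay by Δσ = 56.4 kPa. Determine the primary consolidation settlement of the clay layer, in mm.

S_c ≈ 9.69 mm

Final effective stress: σ'_f = 138 + 56.4 = 194.4 kPa.
σ'_f = 194.4 ≤ σ'_p = 348 kPa, so the clay remains overconsolidated and only the recompression index applies:
S_c = C_r·H/(1+e₀)·log₁₀(σ'_f/σ'_0) = 0.021×7.1/2.29×log₁₀(194.4/138)
    = 0.065108 × 0.14882 = 0.009689 m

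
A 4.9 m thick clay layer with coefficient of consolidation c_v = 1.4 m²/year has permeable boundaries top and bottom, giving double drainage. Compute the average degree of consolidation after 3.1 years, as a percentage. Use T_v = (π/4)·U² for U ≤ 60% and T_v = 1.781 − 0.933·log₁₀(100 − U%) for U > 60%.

U ≈ 86.4 %

Drainage path length: H_d = H/2 = 2.45 m (double drainage).
T_v = c_v·t/H_d² = 1.4×3.1/2.45² = 0.72303.
T_v = 0.72303 corresponds to the U > 60% branch:
U = 1 − 10^((1.781 − T_v)/0.933)/100 = 0.8639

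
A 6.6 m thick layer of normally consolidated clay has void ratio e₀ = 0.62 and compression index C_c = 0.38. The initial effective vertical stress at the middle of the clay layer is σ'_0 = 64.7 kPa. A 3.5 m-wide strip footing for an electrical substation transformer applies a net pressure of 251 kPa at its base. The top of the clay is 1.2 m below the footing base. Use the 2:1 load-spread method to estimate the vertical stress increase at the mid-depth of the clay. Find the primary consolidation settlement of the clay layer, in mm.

Mid-depth of clay below the footing base: z = 1.2 + 6.6/2 = 4.5 m.
Stress increase at mid-clay by the 2:1 spreading method:
Δσ = qB/(B+z) = 251×3.5/(3.5+4.5) = 109.81 kPa
Final effective stress: σ'_f = σ'_0 + Δσ = 64.7 + 109.81 = 174.51 kPa.
Normally consolidated clay, so the full stress increment lies on the virgin compression line:
S_c = C_c·H/(1+e₀)·log₁₀(σ'_f/σ'_0) = 0.38×6.6/(1+0.62)×log₁₀(174.51/64.7)
    = 1.5481 × 0.43092 = 0.6671 m

S_c ≈ 667 mm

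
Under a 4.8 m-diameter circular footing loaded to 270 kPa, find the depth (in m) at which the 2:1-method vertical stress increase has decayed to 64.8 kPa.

z ≈ 5 m

2:1 spreading — at depth z the loaded area has grown by z in each plan dimension:
qD²/(D+z)² = Δσ_z ⇒ z = D(√(q/Δσ_z) − 1) = 4.8×(√(270/64.8) − 1) = 4.998 m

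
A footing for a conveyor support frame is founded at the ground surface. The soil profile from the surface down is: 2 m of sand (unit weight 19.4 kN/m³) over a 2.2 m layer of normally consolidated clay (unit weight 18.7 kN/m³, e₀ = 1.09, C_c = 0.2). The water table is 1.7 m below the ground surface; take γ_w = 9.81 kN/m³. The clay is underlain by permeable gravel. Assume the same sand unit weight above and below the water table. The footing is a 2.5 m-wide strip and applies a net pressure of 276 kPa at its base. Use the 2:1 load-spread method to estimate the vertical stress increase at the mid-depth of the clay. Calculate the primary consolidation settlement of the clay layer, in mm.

Mid-depth of clay below the ground surface: z = 2 + 2.2/2 = 3.1 m.
Total vertical stress at mid-clay: σ_v = 19.4×2 + 18.7×1.1 = 59.37 kPa.
Pore pressure: u = 9.81×(3.1 − 1.7) = 13.734 kPa.
Initial effective stress: σ'_0 = σ_v − u = 59.37 − 13.734 = 45.636 kPa.
Stress increase at mid-clay by the 2:1 spreading method:
Δσ = qB/(B+z) = 276×2.5/(2.5+3.1) = 123.21 kPa
Final effective stress: σ'_f = σ'_0 + Δσ = 45.636 + 123.21 = 168.85 kPa.
Normally consolidated clay, so the full stress increment lies on the virgin compression line:
S_c = C_c·H/(1+e₀)·log₁₀(σ'_f/σ'_0) = 0.2×2.2/(1+1.09)×log₁₀(168.85/45.636)
    = 0.21053 × 0.56819 = 0.1196 m

S_c ≈ 120 mm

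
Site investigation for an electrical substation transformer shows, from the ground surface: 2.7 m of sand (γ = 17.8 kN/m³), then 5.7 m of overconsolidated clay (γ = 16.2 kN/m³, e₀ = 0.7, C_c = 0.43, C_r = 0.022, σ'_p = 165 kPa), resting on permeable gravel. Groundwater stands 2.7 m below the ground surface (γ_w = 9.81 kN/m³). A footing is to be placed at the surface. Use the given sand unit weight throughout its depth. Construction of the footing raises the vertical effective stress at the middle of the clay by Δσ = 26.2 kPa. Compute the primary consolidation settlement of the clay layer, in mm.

Mid-depth of clay below the ground surface: z = 2.7 + 5.7/2 = 5.55 m.
Total vertical stress at mid-clay: σ_v = 17.8×2.7 + 16.2×2.85 = 94.23 kPa.
Pore pressure: u = 9.81×(5.55 − 2.7) = 27.959 kPa.
Initial effective stress: σ'_0 = σ_v − u = 94.23 − 27.959 = 66.271 kPa.
Final effective stress: σ'_f = 66.271 + 26.2 = 92.471 kPa.
σ'_f = 92.471 ≤ σ'_p = 165 kPa, so the clay remains overconsolidated and only the recompression index applies:
S_c = C_r·H/(1+e₀)·log₁₀(σ'_f/σ'_0) = 0.022×5.7/1.7×log₁₀(92.471/66.271)
    = 0.073764 × 0.14468 = 0.01067 m

S_c ≈ 10.7 mm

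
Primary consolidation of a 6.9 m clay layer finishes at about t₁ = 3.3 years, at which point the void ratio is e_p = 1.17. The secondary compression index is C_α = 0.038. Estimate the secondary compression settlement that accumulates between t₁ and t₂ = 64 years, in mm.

S_s ≈ 156 mm

Secondary compression: S_s = C_α·H/(1+e_p)·log₁₀(t₂/t₁)
S_s = 0.038×6.9/(1+1.17)×log₁₀(64/3.3)
    = 0.1208 × 1.288 = 0.1556 m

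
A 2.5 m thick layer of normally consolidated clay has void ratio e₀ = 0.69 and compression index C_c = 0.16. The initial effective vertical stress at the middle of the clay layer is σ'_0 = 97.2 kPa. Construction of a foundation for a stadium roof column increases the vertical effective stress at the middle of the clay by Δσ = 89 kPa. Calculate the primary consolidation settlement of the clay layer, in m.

Final effective stress: σ'_f = σ'_0 + Δσ = 97.2 + 89 = 186.2 kPa.
Normally consolidated clay, so the full stress increment lies on the virgin compression line:
S_c = C_c·H/(1+e₀)·log₁₀(σ'_f/σ'_0) = 0.16×2.5/(1+0.69)×log₁₀(186.2/97.2)
    = 0.23669 × 0.28231 = 0.06682 m

S_c ≈ 0.0668 m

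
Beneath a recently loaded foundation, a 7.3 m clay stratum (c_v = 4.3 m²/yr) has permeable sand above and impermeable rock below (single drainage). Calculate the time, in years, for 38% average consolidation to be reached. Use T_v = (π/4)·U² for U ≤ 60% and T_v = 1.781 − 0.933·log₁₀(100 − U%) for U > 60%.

t ≈ 1.41 years

Drainage path length: H_d = H = 7.3 m (single drainage).
U ≤ 60%: T_v = (π/4)·U² = (π/4)×0.38² = 0.11341.
t = T_v·H_d²/c_v = 0.11341×7.3²/4.3 = 1.405 years.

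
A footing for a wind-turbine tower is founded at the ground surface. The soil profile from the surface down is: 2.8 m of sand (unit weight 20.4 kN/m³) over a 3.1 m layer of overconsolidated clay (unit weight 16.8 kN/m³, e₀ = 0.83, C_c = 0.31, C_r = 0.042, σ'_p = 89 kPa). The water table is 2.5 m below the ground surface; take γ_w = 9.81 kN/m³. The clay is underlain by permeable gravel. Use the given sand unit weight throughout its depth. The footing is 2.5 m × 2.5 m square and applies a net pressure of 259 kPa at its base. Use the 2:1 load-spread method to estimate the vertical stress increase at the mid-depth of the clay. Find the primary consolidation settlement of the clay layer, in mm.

S_c ≈ 35.2 mm

Mid-depth of clay below the ground surface: z = 2.8 + 3.1/2 = 4.35 m.
Total vertical stress at mid-clay: σ_v = 20.4×2.8 + 16.8×1.55 = 83.16 kPa.
Pore pressure: u = 9.81×(4.35 − 2.5) = 18.149 kPa.
Initial effective stress: σ'_0 = σ_v − u = 83.16 − 18.149 = 65.011 kPa.
Stress increase at mid-clay by the 2:1 spreading method:
Δσ = qBL/((B+z)(L+z)) = 259×2.5×2.5/((2.5+4.35)(2.5+4.35)) = 34.498 kPa
Final effective stress: σ'_f = 65.011 + 34.498 = 99.509 kPa.
σ'_f = 99.509 > σ'_p = 89 kPa, so the stress path crosses the preconsolidation pressure — recompression up to σ'_p, then virgin compression beyond:
S_c = H/(1+e₀)·[C_r·log₁₀(σ'_p/σ'_0) + C_c·log₁₀(σ'_f/σ'_p)]
    = 3.1/1.83 × [0.042×log₁₀(89/65.011) + 0.31×log₁₀(99.509/89)]
    = 1.694 × [0.0057289 + 0.015026] = 0.03516 m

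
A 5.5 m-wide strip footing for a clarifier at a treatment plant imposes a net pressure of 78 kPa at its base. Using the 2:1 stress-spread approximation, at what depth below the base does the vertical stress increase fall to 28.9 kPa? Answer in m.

2:1 spreading — at depth z the loaded area has grown by z in each plan dimension:
qB/(B+z) = Δσ_z ⇒ z = qB/Δσ_z − B = 78×5.5/28.9 − 5.5 = 9.344 m

z ≈ 9.34 m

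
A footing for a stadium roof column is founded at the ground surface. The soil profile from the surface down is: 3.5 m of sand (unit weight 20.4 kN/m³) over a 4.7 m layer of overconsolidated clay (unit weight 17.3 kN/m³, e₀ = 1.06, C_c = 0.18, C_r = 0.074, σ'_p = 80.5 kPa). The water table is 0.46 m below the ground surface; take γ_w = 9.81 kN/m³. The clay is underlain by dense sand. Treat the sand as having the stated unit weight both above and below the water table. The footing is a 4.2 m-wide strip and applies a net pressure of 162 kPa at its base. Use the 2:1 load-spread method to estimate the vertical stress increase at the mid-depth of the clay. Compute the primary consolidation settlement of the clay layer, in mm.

S_c ≈ 104 mm

Mid-depth of clay below the ground surface: z = 3.5 + 4.7/2 = 5.85 m.
Total vertical stress at mid-clay: σ_v = 20.4×3.5 + 17.3×2.35 = 112.05 kPa.
Pore pressure: u = 9.81×(5.85 − 0.46) = 52.876 kPa.
Initial effective stress: σ'_0 = σ_v − u = 112.05 − 52.876 = 59.174 kPa.
Stress increase at mid-clay by the 2:1 spreading method:
Δσ = qB/(B+z) = 162×4.2/(4.2+5.85) = 67.701 kPa
Final effective stress: σ'_f = 59.174 + 67.701 = 126.88 kPa.
σ'_f = 126.88 > σ'_p = 80.5 kPa, so the stress path crosses the preconsolidation pressure — recompression up to σ'_p, then virgin compression beyond:
S_c = H/(1+e₀)·[C_r·log₁₀(σ'_p/σ'_0) + C_c·log₁₀(σ'_f/σ'_p)]
    = 4.7/2.06 × [0.074×log₁₀(80.5/59.174) + 0.18×log₁₀(126.88/80.5)]
    = 2.2816 × [0.0098912 + 0.035568] = 0.1037 m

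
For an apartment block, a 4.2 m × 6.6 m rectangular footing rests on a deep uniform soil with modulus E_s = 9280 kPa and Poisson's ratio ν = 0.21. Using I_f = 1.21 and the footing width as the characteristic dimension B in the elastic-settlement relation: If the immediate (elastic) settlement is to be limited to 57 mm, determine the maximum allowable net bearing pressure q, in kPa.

q ≈ 109 kPa

S_e = q·B·(1−ν²)/E_s · I_f  ⇒  q = S_e·E_s / (B·(1−ν²)·I_f).
q = 0.057 × 9280 / (4.2 × 0.9559 × 1.21) = 108.9 kPa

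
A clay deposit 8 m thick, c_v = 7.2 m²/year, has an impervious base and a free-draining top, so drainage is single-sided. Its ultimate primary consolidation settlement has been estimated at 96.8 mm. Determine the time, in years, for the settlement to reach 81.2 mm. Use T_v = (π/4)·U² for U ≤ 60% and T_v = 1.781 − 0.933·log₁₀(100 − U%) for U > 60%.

Drainage path length: H_d = H = 8 m (single drainage).
U = S(t)/S_ult = 81.2/96.8 = 0.8388.
U > 60%: T_v = 1.781 − 0.933·log₁₀(100 − 83.884) = 0.65464.
t = T_v·H_d²/c_v = 0.65464×8²/7.2 = 5.819 years.

t ≈ 5.82 years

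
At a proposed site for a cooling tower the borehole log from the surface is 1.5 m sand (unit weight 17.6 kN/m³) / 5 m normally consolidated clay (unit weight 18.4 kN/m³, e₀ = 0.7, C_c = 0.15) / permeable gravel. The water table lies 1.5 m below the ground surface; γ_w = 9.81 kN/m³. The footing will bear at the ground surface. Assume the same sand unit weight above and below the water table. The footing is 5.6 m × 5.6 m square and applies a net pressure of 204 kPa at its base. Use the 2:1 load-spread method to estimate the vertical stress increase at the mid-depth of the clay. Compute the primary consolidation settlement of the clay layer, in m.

S_c ≈ 0.172 m

Mid-depth of clay below the ground surface: z = 1.5 + 5/2 = 4 m.
Total vertical stress at mid-clay: σ_v = 17.6×1.5 + 18.4×2.5 = 72.4 kPa.
Pore pressure: u = 9.81×(4 − 1.5) = 24.525 kPa.
Initial effective stress: σ'_0 = σ_v − u = 72.4 − 24.525 = 47.875 kPa.
Stress increase at mid-clay by the 2:1 spreading method:
Δσ = qBL/((B+z)(L+z)) = 204×5.6×5.6/((5.6+4)(5.6+4)) = 69.417 kPa
Final effective stress: σ'_f = σ'_0 + Δσ = 47.875 + 69.417 = 117.29 kPa.
Normally consolidated clay, so the full stress increment lies on the virgin compression line:
S_c = C_c·H/(1+e₀)·log₁₀(σ'_f/σ'_0) = 0.15×5/(1+0.7)×log₁₀(117.29/47.875)
    = 0.44118 × 0.38915 = 0.1717 m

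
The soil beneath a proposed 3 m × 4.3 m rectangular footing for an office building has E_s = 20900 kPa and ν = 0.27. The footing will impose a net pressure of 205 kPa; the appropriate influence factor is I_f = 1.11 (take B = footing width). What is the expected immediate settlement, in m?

S_e ≈ 0.0303 m

Immediate (elastic) settlement: S_e = q·B·(1−ν²)/E_s · I_f.
S_e = 205 × 3 × (1 − 0.27²) / 20900 × 1.11
    = 205 × 3 × 0.9271 / 20900 × 1.11
    = 0.03028 m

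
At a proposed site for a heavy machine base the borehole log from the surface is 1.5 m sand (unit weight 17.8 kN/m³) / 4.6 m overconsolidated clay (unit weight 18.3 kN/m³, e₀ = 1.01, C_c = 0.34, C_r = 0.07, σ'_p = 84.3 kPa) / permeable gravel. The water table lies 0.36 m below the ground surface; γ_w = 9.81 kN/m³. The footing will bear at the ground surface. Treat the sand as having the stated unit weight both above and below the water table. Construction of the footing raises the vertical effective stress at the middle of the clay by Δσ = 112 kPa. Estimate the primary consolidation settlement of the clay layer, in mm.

S_c ≈ 249 mm

Mid-depth of clay below the ground surface: z = 1.5 + 4.6/2 = 3.8 m.
Total vertical stress at mid-clay: σ_v = 17.8×1.5 + 18.3×2.3 = 68.79 kPa.
Pore pressure: u = 9.81×(3.8 − 0.36) = 33.746 kPa.
Initial effective stress: σ'_0 = σ_v − u = 68.79 − 33.746 = 35.044 kPa.
Final effective stress: σ'_f = 35.044 + 112 = 147.04 kPa.
σ'_f = 147.04 > σ'_p = 84.3 kPa, so the stress path crosses the preconsolidation pressure — recompression up to σ'_p, then virgin compression beyond:
S_c = H/(1+e₀)·[C_r·log₁₀(σ'_p/σ'_0) + C_c·log₁₀(σ'_f/σ'_p)]
    = 4.6/2.01 × [0.07×log₁₀(84.3/35.044) + 0.34×log₁₀(147.04/84.3)]
    = 2.2886 × [0.026685 + 0.082147] = 0.2491 m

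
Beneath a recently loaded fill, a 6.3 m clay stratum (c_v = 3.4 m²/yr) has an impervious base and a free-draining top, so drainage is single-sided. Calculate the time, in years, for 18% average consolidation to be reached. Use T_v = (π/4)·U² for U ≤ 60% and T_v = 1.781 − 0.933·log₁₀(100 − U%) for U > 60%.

t ≈ 0.297 years

Drainage path length: H_d = H = 6.3 m (single drainage).
U ≤ 60%: T_v = (π/4)·U² = (π/4)×0.18² = 0.025447.
t = T_v·H_d²/c_v = 0.025447×6.3²/3.4 = 0.2971 years.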